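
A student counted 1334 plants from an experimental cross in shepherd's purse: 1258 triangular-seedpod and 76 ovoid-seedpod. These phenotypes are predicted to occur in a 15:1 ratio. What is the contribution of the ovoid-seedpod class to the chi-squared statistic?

0.652

The 15:1 ratio has 16 parts, so with N = 1334 the expected counts are:
  triangular-seedpod: 1334 × 15/16 = 1250.625
  ovoid-seedpod: 1334 × 1/16 = 83.375
Contribution of ovoid-seedpod: (76 − 83.375)² / 83.375 = 0.6524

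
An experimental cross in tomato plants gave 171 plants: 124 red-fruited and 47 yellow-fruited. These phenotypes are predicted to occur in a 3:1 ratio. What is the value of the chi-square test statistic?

0.563

Total ratio parts = 4. Expected numbers out of 171:
  red-fruited: 171 × 3/4 = 128.25
  yellow-fruited: 171 × 1/4 = 42.75
χ² = Σ (O − E)² / E
  red-fruited: (124 − 128.25)² / 128.25 = 0.1408
  yellow-fruited: (47 − 42.75)² / 42.75 = 0.4225
χ² = 0.1408 + 0.4225 = 0.5633 ≈ 0.563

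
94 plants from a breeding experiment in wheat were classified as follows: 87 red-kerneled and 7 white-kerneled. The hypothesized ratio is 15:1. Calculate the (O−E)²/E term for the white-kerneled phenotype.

The 15:1 ratio has 16 parts, so with N = 94 the expected counts are:
  red-kerneled: 94 × 15/16 = 88.125
  white-kerneled: 94 × 1/16 = 5.875
Contribution of white-kerneled: (7 − 5.875)² / 5.875 = 0.2154

0.215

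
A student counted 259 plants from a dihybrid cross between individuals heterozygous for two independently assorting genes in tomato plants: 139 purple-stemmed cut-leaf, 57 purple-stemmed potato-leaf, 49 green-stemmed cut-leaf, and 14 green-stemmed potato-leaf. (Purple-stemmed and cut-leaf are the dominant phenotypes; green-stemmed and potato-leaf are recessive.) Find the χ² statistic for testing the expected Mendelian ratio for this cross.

2.073

A dihybrid F₂ with independent assortment and complete dominance at both loci gives a 9:3:3:1 phenotypic ratio.
Total ratio parts = 16. Expected numbers out of 259:
  purple-stemmed cut-leaf: 259 × 9/16 = 145.6875
  purple-stemmed potato-leaf: 259 × 3/16 = 48.5625
  green-stemmed cut-leaf: 259 × 3/16 = 48.5625
  green-stemmed potato-leaf: 259 × 1/16 = 16.1875
χ² = Σ (O − E)² / E
  purple-stemmed cut-leaf: (139 − 145.6875)² / 145.6875 = 0.3070
  purple-stemmed potato-leaf: (57 − 48.5625)² / 48.5625 = 1.4660
  green-stemmed cut-leaf: (49 − 48.5625)² / 48.5625 = 0.0039
  green-stemmed potato-leaf: (14 − 16.1875)² / 16.1875 = 0.2956
χ² = 0.3070 + 1.4660 + 0.0039 + 0.2956 = 2.0725 ≈ 2.073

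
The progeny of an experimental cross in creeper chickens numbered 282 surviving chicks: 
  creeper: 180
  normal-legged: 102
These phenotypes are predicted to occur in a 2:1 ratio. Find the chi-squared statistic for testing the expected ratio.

1.021

Under the 2:1 hypothesis (Σ ratio = 3, N = 282):
  creeper: 282 × 2/3 = 188
  normal-legged: 282 × 1/3 = 94
χ² = Σ (O − E)² / E
  creeper: (180 − 188)² / 188 = 0.3404
  normal-legged: (102 − 94)² / 94 = 0.6809
χ² = 0.3404 + 0.6809 = 1.0213 ≈ 1.021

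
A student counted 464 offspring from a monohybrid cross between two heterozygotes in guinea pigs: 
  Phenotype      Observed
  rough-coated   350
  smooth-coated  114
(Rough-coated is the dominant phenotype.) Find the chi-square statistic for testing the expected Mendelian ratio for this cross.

For a monohybrid cross between heterozygotes with complete dominance, the expected phenotypic ratio is 3:1.
Expected counts for N = 464 under a 3:1 ratio (total parts = 4):
  rough-coated: 464 × 3/4 = 348
  smooth-coated: 464 × 1/4 = 116
χ² = Σ (O − E)² / E
  rough-coated: (350 − 348)² / 348 = 0.0115
  smooth-coated: (114 − 116)² / 116 = 0.0345
χ² = 0.0115 + 0.0345 = 0.046

0.046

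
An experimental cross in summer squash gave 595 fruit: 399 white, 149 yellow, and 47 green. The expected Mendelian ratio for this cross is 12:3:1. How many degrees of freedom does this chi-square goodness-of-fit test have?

2

A goodness-of-fit test with 3 phenotype classes has df = 3 − 1 = 2.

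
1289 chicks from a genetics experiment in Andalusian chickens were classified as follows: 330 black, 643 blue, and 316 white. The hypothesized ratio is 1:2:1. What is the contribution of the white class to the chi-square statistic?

0.121

Expected counts for N = 1289 under a 1:2:1 ratio (total parts = 4):
  black: 1289 × 1/4 = 322.25
  blue: 1289 × 2/4 = 644.5
  white: 1289 × 1/4 = 322.25
Contribution of white: (316 − 322.25)² / 322.25 = 0.1212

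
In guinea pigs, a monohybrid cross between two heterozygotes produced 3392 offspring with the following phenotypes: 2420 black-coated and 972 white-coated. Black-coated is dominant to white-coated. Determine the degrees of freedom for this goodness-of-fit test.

1

For a monohybrid cross between heterozygotes with complete dominance, the expected phenotypic ratio is 3:1.
A goodness-of-fit test with 2 phenotype classes has df = 2 − 1 = 1.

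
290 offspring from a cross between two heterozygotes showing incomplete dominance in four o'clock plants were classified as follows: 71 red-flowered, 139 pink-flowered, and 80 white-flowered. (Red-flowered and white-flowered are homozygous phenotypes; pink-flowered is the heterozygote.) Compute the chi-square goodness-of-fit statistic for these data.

1.055

With incomplete dominance, a heterozygote × heterozygote cross gives a 1:2:1 phenotypic ratio.
Expected counts for N = 290 under a 1:2:1 ratio (total parts = 4):
  red-flowered: 290 × 1/4 = 72.5
  pink-flowered: 290 × 2/4 = 145
  white-flowered: 290 × 1/4 = 72.5
χ² = Σ (O − E)² / E
  red-flowered: (71 − 72.5)² / 72.5 = 0.0310
  pink-flowered: (139 − 145)² / 145 = 0.2483
  white-flowered: (80 − 72.5)² / 72.5 = 0.7759
χ² = 0.0310 + 0.2483 + 0.7759 = 1.0552 ≈ 1.055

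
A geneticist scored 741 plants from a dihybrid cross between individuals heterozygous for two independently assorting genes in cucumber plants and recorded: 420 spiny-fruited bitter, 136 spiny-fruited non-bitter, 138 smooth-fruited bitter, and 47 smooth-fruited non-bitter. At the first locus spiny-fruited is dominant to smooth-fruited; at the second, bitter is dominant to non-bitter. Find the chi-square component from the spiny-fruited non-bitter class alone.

0.062

A dihybrid F₂ with independent assortment and complete dominance at both loci gives a 9:3:3:1 phenotypic ratio.
Expected counts for N = 741 under a 9:3:3:1 ratio (total parts = 16):
  spiny-fruited bitter: 741 × 9/16 = 416.8125
  spiny-fruited non-bitter: 741 × 3/16 = 138.9375
  smooth-fruited bitter: 741 × 3/16 = 138.9375
  smooth-fruited non-bitter: 741 × 1/16 = 46.3125
Contribution of spiny-fruited non-bitter: (136 − 138.9375)² / 138.9375 = 0.0621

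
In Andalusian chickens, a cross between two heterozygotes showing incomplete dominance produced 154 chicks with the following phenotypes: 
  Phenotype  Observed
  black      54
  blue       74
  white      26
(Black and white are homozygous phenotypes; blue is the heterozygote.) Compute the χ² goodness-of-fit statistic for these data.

With incomplete dominance, a heterozygote × heterozygote cross gives a 1:2:1 phenotypic ratio.
Under the 1:2:1 hypothesis (Σ ratio = 4, N = 154):
  black: 154 × 1/4 = 38.5
  blue: 154 × 2/4 = 77
  white: 154 × 1/4 = 38.5
χ² = Σ (O − E)² / E
  black: (54 − 38.5)² / 38.5 = 6.2403
  blue: (74 − 77)² / 77 = 0.1169
  white: (26 − 38.5)² / 38.5 = 4.0584
χ² = 6.2403 + 0.1169 + 4.0584 = 10.4156 ≈ 10.416

10.416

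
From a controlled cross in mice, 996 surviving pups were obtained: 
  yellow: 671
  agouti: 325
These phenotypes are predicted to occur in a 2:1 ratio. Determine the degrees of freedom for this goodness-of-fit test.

1

A goodness-of-fit test with 2 phenotype classes has df = 2 − 1 = 1.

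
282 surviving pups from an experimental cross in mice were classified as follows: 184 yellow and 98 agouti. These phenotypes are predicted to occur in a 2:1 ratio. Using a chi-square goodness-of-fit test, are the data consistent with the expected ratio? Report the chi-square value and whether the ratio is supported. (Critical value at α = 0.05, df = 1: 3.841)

Expected counts for N = 282 under a 2:1 ratio (total parts = 3):
  yellow: 282 × 2/3 = 188
  agouti: 282 × 1/3 = 94
χ² = Σ (O − E)² / E
  yellow: (184 − 188)² / 188 = 0.0851
  agouti: (98 − 94)² / 94 = 0.1702
χ² = 0.0851 + 0.1702 = 0.2553 ≈ 0.255
Degrees of freedom = 2 − 1 = 1; critical value at α = 0.05 is 3.841.
Since 0.255 < 3.841, we fail to reject the null hypothesis — the data are consistent with the 2:1 ratio.

0.255; consistent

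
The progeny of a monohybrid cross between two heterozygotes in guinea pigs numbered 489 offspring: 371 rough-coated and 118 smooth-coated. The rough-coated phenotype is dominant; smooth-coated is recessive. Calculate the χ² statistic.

For a monohybrid cross between heterozygotes with complete dominance, the expected phenotypic ratio is 3:1.
The 3:1 ratio has 4 parts, so with N = 489 the expected counts are:
  rough-coated: 489 × 3/4 = 366.75
  smooth-coated: 489 × 1/4 = 122.25
χ² = Σ (O − E)² / E
  rough-coated: (371 − 366.75)² / 366.75 = 0.0493
  smooth-coated: (118 − 122.25)² / 122.25 = 0.1478
χ² = 0.0493 + 0.1478 = 0.1971 ≈ 0.197

0.197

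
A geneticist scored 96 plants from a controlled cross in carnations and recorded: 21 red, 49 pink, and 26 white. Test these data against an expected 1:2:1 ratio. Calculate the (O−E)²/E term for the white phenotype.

0.167

The 1:2:1 ratio has 4 parts, so with N = 96 the expected counts are:
  red: 96 × 1/4 = 24
  pink: 96 × 2/4 = 48
  white: 96 × 1/4 = 24
Contribution of white: (26 − 24)² / 24 = 0.1667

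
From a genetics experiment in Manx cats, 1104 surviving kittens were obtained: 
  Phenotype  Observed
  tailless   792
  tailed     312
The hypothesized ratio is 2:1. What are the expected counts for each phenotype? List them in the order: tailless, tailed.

Expected counts for N = 1104 under a 2:1 ratio (total parts = 3):
  tailless: 1104 × 2/3 = 736
  tailed: 1104 × 1/3 = 368

736, 368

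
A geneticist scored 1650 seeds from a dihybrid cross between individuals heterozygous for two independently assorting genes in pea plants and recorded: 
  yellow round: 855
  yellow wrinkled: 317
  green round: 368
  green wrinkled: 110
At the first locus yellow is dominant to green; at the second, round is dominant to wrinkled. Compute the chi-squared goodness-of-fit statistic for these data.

17.517

A dihybrid F₂ with independent assortment and complete dominance at both loci gives a 9:3:3:1 phenotypic ratio.
Expected counts for N = 1650 under a 9:3:3:1 ratio (total parts = 16):
  yellow round: 1650 × 9/16 = 928.125
  yellow wrinkled: 1650 × 3/16 = 309.375
  green round: 1650 × 3/16 = 309.375
  green wrinkled: 1650 × 1/16 = 103.125
χ² = Σ (O − E)² / E
  yellow round: (855 − 928.125)² / 928.125 = 5.7614
  yellow wrinkled: (317 − 309.375)² / 309.375 = 0.1879
  green round: (368 − 309.375)² / 309.375 = 11.1091
  green wrinkled: (110 − 103.125)² / 103.125 = 0.4583
χ² = 5.7614 + 0.1879 + 11.1091 + 0.4583 = 17.5167 ≈ 17.517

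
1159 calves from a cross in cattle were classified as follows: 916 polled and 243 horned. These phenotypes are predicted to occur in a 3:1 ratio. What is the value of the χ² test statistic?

10.057

Expected counts for N = 1159 under a 3:1 ratio (total parts = 4):
  polled: 1159 × 3/4 = 869.25
  horned: 1159 × 1/4 = 289.75
χ² = Σ (O − E)² / E
  polled: (916 − 869.25)² / 869.25 = 2.5143
  horned: (243 − 289.75)² / 289.75 = 7.5429
χ² = 2.5143 + 7.5429 = 10.0572 ≈ 10.057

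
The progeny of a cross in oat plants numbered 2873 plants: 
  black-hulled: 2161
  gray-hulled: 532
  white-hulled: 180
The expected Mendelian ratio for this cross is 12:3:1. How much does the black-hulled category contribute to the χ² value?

Under the 12:3:1 hypothesis (Σ ratio = 16, N = 2873):
  black-hulled: 2873 × 12/16 = 2154.75
  gray-hulled: 2873 × 3/16 = 538.6875
  white-hulled: 2873 × 1/16 = 179.5625
Contribution of black-hulled: (2161 − 2154.75)² / 2154.75 = 0.0181

0.018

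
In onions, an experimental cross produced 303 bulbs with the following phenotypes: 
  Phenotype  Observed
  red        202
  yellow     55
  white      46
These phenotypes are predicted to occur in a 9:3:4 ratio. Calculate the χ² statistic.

The 9:3:4 ratio has 16 parts, so with N = 303 the expected counts are:
  red: 303 × 9/16 = 170.4375
  yellow: 303 × 3/16 = 56.8125
  white: 303 × 4/16 = 75.75
χ² = Σ (O − E)² / E
  red: (202 − 170.4375)² / 170.4375 = 5.8449
  yellow: (55 − 56.8125)² / 56.8125 = 0.0578
  white: (46 − 75.75)² / 75.75 = 11.6840
χ² = 5.8449 + 0.0578 + 11.6840 = 17.5867 ≈ 17.587

17.587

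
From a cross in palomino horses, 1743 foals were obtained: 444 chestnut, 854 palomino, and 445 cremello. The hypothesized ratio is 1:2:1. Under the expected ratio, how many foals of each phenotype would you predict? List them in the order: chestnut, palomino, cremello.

435.75, 871.5, 435.75

Total ratio parts = 4. Expected numbers out of 1743:
  chestnut: 1743 × 1/4 = 435.75
  palomino: 1743 × 2/4 = 871.5
  cremello: 1743 × 1/4 = 435.75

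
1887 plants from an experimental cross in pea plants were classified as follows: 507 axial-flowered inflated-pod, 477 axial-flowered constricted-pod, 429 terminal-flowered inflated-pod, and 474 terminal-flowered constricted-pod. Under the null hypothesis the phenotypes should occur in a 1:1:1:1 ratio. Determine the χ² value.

6.577

The 1:1:1:1 ratio has 4 parts, so with N = 1887 the expected counts are:
  axial-flowered inflated-pod: 1887 × 1/4 = 471.75
  axial-flowered constricted-pod: 1887 × 1/4 = 471.75
  terminal-flowered inflated-pod: 1887 × 1/4 = 471.75
  terminal-flowered constricted-pod: 1887 × 1/4 = 471.75
χ² = Σ (O − E)² / E
  axial-flowered inflated-pod: (507 − 471.75)² / 471.75 = 2.6339
  axial-flowered constricted-pod: (477 − 471.75)² / 471.75 = 0.0584
  terminal-flowered inflated-pod: (429 − 471.75)² / 471.75 = 3.8740
  terminal-flowered constricted-pod: (474 − 471.75)² / 471.75 = 0.0107
χ² = 2.6339 + 0.0584 + 3.8740 + 0.0107 = 6.577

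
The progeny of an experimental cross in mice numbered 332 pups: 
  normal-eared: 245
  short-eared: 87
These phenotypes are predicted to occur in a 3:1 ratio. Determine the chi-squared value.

Expected counts for N = 332 under a 3:1 ratio (total parts = 4):
  normal-eared: 332 × 3/4 = 249
  short-eared: 332 × 1/4 = 83
χ² = Σ (O − E)² / E
  normal-eared: (245 − 249)² / 249 = 0.0643
  short-eared: (87 − 83)² / 83 = 0.1928
χ² = 0.0643 + 0.1928 = 0.2571 ≈ 0.257

0.257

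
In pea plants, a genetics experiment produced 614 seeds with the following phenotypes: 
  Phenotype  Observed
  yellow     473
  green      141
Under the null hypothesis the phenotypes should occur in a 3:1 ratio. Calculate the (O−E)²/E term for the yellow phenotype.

0.339

Under the 3:1 hypothesis (Σ ratio = 4, N = 614):
  yellow: 614 × 3/4 = 460.5
  green: 614 × 1/4 = 153.5
Contribution of yellow: (473 − 460.5)² / 460.5 = 0.3393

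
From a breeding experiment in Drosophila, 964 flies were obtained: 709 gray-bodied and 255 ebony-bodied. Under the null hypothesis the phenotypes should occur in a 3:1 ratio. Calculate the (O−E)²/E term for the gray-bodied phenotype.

0.271

Expected counts for N = 964 under a 3:1 ratio (total parts = 4):
  gray-bodied: 964 × 3/4 = 723
  ebony-bodied: 964 × 1/4 = 241
Contribution of gray-bodied: (709 − 723)² / 723 = 0.2711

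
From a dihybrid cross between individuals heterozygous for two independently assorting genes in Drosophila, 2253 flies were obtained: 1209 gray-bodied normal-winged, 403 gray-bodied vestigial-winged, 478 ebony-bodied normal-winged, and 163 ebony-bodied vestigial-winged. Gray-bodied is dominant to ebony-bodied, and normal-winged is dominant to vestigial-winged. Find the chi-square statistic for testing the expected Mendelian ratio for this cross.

A dihybrid F₂ with independent assortment and complete dominance at both loci gives a 9:3:3:1 phenotypic ratio.
Under the 9:3:3:1 hypothesis (Σ ratio = 16, N = 2253):
  gray-bodied normal-winged: 2253 × 9/16 = 1267.3125
  gray-bodied vestigial-winged: 2253 × 3/16 = 422.4375
  ebony-bodied normal-winged: 2253 × 3/16 = 422.4375
  ebony-bodied vestigial-winged: 2253 × 1/16 = 140.8125
χ² = Σ (O − E)² / E
  gray-bodied normal-winged: (1209 − 1267.3125)² / 1267.3125 = 2.6831
  gray-bodied vestigial-winged: (403 − 422.4375)² / 422.4375 = 0.8944
  ebony-bodied normal-winged: (478 − 422.4375)² / 422.4375 = 7.3080
  ebony-bodied vestigial-winged: (163 − 140.8125)² / 140.8125 = 3.4960
χ² = 2.6831 + 0.8944 + 7.3080 + 3.4960 = 14.3815 ≈ 14.382

14.382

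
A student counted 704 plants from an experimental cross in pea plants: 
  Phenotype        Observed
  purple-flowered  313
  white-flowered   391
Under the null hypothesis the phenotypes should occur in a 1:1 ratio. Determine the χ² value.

The 1:1 ratio has 2 parts, so with N = 704 the expected counts are:
  purple-flowered: 704 × 1/2 = 352
  white-flowered: 704 × 1/2 = 352
χ² = Σ (O − E)² / E
  purple-flowered: (313 − 352)² / 352 = 4.3210
  white-flowered: (391 − 352)² / 352 = 4.3210
χ² = 4.3210 + 4.3210 = 8.642

8.642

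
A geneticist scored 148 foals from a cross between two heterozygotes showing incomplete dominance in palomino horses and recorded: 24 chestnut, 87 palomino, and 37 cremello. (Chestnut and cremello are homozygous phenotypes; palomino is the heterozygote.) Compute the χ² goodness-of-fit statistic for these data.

With incomplete dominance, a heterozygote × heterozygote cross gives a 1:2:1 phenotypic ratio.
Total ratio parts = 4. Expected numbers out of 148:
  chestnut: 148 × 1/4 = 37
  palomino: 148 × 2/4 = 74
  cremello: 148 × 1/4 = 37
χ² = Σ (O − E)² / E
  chestnut: (24 − 37)² / 37 = 4.5676
  palomino: (87 − 74)² / 74 = 2.2838
  cremello: (37 − 37)² / 37 = 0.0000
χ² = 4.5676 + 2.2838 + 0.0000 = 6.8514 ≈ 6.851

6.851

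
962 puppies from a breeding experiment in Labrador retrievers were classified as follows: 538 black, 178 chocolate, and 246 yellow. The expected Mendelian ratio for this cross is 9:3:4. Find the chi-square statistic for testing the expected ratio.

0.175

The 9:3:4 ratio has 16 parts, so with N = 962 the expected counts are:
  black: 962 × 9/16 = 541.125
  chocolate: 962 × 3/16 = 180.375
  yellow: 962 × 4/16 = 240.5
χ² = Σ (O − E)² / E
  black: (538 − 541.125)² / 541.125 = 0.0180
  chocolate: (178 − 180.375)² / 180.375 = 0.0313
  yellow: (246 − 240.5)² / 240.5 = 0.1258
χ² = 0.0180 + 0.0313 + 0.1258 = 0.1751 ≈ 0.175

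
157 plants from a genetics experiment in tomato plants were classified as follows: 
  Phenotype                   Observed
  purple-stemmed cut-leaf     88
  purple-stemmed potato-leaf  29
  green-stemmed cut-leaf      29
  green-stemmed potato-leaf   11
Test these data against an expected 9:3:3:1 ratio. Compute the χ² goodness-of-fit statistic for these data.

Total ratio parts = 16. Expected numbers out of 157:
  purple-stemmed cut-leaf: 157 × 9/16 = 88.3125
  purple-stemmed potato-leaf: 157 × 3/16 = 29.4375
  green-stemmed cut-leaf: 157 × 3/16 = 29.4375
  green-stemmed potato-leaf: 157 × 1/16 = 9.8125
χ² = Σ (O − E)² / E
  purple-stemmed cut-leaf: (88 − 88.3125)² / 88.3125 = 0.0011
  purple-stemmed potato-leaf: (29 − 29.4375)² / 29.4375 = 0.0065
  green-stemmed cut-leaf: (29 − 29.4375)² / 29.4375 = 0.0065
  green-stemmed potato-leaf: (11 − 9.8125)² / 9.8125 = 0.1437
χ² = 0.0011 + 0.0065 + 0.0065 + 0.1437 = 0.1578 ≈ 0.158

0.158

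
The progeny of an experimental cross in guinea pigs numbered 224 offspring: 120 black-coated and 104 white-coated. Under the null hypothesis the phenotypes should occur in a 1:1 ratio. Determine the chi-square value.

1.143

Total ratio parts = 2. Expected numbers out of 224:
  black-coated: 224 × 1/2 = 112
  white-coated: 224 × 1/2 = 112
χ² = Σ (O − E)² / E
  black-coated: (120 − 112)² / 112 = 0.5714
  white-coated: (104 − 112)² / 112 = 0.5714
χ² = 0.5714 + 0.5714 = 1.1428 ≈ 1.143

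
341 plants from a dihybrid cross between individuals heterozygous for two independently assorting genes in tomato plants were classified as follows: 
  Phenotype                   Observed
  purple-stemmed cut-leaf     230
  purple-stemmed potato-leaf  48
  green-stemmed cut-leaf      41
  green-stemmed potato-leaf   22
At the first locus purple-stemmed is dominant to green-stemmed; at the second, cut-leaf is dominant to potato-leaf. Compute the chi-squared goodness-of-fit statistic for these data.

A dihybrid F₂ with independent assortment and complete dominance at both loci gives a 9:3:3:1 phenotypic ratio.
Expected counts for N = 341 under a 9:3:3:1 ratio (total parts = 16):
  purple-stemmed cut-leaf: 341 × 9/16 = 191.8125
  purple-stemmed potato-leaf: 341 × 3/16 = 63.9375
  green-stemmed cut-leaf: 341 × 3/16 = 63.9375
  green-stemmed potato-leaf: 341 × 1/16 = 21.3125
χ² = Σ (O − E)² / E
  purple-stemmed cut-leaf: (230 − 191.8125)² / 191.8125 = 7.6027
  purple-stemmed potato-leaf: (48 − 63.9375)² / 63.9375 = 3.9727
  green-stemmed cut-leaf: (41 − 63.9375)² / 63.9375 = 8.2288
  green-stemmed potato-leaf: (22 − 21.3125)² / 21.3125 = 0.0222
χ² = 7.6027 + 3.9727 + 8.2288 + 0.0222 = 19.8264 ≈ 19.826

19.826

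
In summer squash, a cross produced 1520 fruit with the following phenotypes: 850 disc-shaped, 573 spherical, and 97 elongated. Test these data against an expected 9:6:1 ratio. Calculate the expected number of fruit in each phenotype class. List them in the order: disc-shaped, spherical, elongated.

Under the 9:6:1 hypothesis (Σ ratio = 16, N = 1520):
  disc-shaped: 1520 × 9/16 = 855
  spherical: 1520 × 6/16 = 570
  elongated: 1520 × 1/16 = 95

855, 570, 95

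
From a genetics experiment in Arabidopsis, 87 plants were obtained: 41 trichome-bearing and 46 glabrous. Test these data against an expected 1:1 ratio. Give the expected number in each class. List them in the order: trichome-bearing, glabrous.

43.5, 43.5

The 1:1 ratio has 2 parts, so with N = 87 the expected counts are:
  trichome-bearing: 87 × 1/2 = 43.5
  glabrous: 87 × 1/2 = 43.5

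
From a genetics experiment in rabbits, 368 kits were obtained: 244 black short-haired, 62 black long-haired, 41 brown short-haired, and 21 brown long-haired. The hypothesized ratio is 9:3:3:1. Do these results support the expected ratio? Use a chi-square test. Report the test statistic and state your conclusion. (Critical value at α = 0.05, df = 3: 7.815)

18.860; not consistent

The 9:3:3:1 ratio has 16 parts, so with N = 368 the expected counts are:
  black short-haired: 368 × 9/16 = 207
  black long-haired: 368 × 3/16 = 69
  brown short-haired: 368 × 3/16 = 69
  brown long-haired: 368 × 1/16 = 23
χ² = Σ (O − E)² / E
  black short-haired: (244 − 207)² / 207 = 6.6135
  black long-haired: (62 − 69)² / 69 = 0.7101
  brown short-haired: (41 − 69)² / 69 = 11.3623
  brown long-haired: (21 − 23)² / 23 = 0.1739
χ² = 6.6135 + 0.7101 + 11.3623 + 0.1739 = 18.8598 ≈ 18.860
Degrees of freedom = 4 − 1 = 3; critical value at α = 0.05 is 7.815.
Since 18.860 > 7.815, we reject the null hypothesis — the data do not fit the 9:3:3:1 ratio.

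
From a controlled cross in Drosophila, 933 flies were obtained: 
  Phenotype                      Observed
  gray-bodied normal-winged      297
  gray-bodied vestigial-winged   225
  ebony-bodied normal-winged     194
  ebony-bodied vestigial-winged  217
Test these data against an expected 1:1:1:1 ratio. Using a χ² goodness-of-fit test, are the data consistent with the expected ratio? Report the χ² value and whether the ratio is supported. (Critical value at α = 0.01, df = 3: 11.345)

25.452; not consistent

The 1:1:1:1 ratio has 4 parts, so with N = 933 the expected counts are:
  gray-bodied normal-winged: 933 × 1/4 = 233.25
  gray-bodied vestigial-winged: 933 × 1/4 = 233.25
  ebony-bodied normal-winged: 933 × 1/4 = 233.25
  ebony-bodied vestigial-winged: 933 × 1/4 = 233.25
χ² = Σ (O − E)² / E
  gray-bodied normal-winged: (297 − 233.25)² / 233.25 = 17.4236
  gray-bodied vestigial-winged: (225 − 233.25)² / 233.25 = 0.2918
  ebony-bodied normal-winged: (194 − 233.25)² / 233.25 = 6.6048
  ebony-bodied vestigial-winged: (217 − 233.25)² / 233.25 = 1.1321
χ² = 17.4236 + 0.2918 + 6.6048 + 1.1321 = 25.4523 ≈ 25.452
Degrees of freedom = 4 − 1 = 3; critical value at α = 0.01 is 11.345.
Since 25.452 > 11.345, we reject the null hypothesis — the data do not fit the 1:1:1:1 ratio.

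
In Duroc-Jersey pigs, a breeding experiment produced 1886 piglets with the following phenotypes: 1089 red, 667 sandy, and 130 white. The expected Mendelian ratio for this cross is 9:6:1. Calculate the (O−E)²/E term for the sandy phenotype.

2.291

Total ratio parts = 16. Expected numbers out of 1886:
  red: 1886 × 9/16 = 1060.875
  sandy: 1886 × 6/16 = 707.25
  white: 1886 × 1/16 = 117.875
Contribution of sandy: (667 − 707.25)² / 707.25 = 2.2907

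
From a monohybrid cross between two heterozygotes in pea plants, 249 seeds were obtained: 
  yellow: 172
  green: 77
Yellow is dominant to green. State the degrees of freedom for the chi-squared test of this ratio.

1

For a monohybrid cross between heterozygotes with complete dominance, the expected phenotypic ratio is 3:1.
A goodness-of-fit test with 2 phenotype classes has df = 2 − 1 = 1.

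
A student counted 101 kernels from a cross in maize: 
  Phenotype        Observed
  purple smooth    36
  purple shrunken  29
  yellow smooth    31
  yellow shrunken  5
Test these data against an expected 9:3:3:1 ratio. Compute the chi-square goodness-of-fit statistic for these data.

20.927

Expected counts for N = 101 under a 9:3:3:1 ratio (total parts = 16):
  purple smooth: 101 × 9/16 = 56.8125
  purple shrunken: 101 × 3/16 = 18.9375
  yellow smooth: 101 × 3/16 = 18.9375
  yellow shrunken: 101 × 1/16 = 6.3125
χ² = Σ (O − E)² / E
  purple smooth: (36 − 56.8125)² / 56.8125 = 7.6244
  purple shrunken: (29 − 18.9375)² / 18.9375 = 5.3467
  yellow smooth: (31 − 18.9375)² / 18.9375 = 7.6834
  yellow shrunken: (5 − 6.3125)² / 6.3125 = 0.2729
χ² = 7.6244 + 5.3467 + 7.6834 + 0.2729 = 20.9274 ≈ 20.927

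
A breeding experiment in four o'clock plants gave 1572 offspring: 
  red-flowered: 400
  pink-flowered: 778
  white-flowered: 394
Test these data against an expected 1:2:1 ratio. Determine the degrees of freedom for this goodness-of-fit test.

A goodness-of-fit test with 3 phenotype classes has df = 3 − 1 = 2.

2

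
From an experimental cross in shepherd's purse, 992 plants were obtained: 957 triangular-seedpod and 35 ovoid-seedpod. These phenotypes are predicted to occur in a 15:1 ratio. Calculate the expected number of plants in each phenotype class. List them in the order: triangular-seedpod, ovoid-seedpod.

930, 62

Under the 15:1 hypothesis (Σ ratio = 16, N = 992):
  triangular-seedpod: 992 × 15/16 = 930
  ovoid-seedpod: 992 × 1/16 = 62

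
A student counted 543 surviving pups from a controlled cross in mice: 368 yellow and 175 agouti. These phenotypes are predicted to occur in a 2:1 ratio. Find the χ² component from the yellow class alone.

Expected counts for N = 543 under a 2:1 ratio (total parts = 3):
  yellow: 543 × 2/3 = 362
  agouti: 543 × 1/3 = 181
Contribution of yellow: (368 − 362)² / 362 = 0.0994

0.099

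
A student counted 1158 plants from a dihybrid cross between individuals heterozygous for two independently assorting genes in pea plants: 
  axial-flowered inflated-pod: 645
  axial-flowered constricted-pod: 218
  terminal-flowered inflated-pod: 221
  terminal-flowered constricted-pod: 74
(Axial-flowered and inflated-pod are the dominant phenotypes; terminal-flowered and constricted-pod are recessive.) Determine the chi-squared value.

0.172

A dihybrid F₂ with independent assortment and complete dominance at both loci gives a 9:3:3:1 phenotypic ratio.
Total ratio parts = 16. Expected numbers out of 1158:
  axial-flowered inflated-pod: 1158 × 9/16 = 651.375
  axial-flowered constricted-pod: 1158 × 3/16 = 217.125
  terminal-flowered inflated-pod: 1158 × 3/16 = 217.125
  terminal-flowered constricted-pod: 1158 × 1/16 = 72.375
χ² = Σ (O − E)² / E
  axial-flowered inflated-pod: (645 − 651.375)² / 651.375 = 0.0624
  axial-flowered constricted-pod: (218 − 217.125)² / 217.125 = 0.0035
  terminal-flowered inflated-pod: (221 − 217.125)² / 217.125 = 0.0692
  terminal-flowered constricted-pod: (74 − 72.375)² / 72.375 = 0.0365
χ² = 0.0624 + 0.0035 + 0.0692 + 0.0365 = 0.1716 ≈ 0.172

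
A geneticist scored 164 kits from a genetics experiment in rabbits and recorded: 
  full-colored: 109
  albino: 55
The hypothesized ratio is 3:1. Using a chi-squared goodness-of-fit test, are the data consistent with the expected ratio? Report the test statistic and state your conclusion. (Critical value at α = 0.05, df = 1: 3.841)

6.374; not consistent

Expected counts for N = 164 under a 3:1 ratio (total parts = 4):
  full-colored: 164 × 3/4 = 123
  albino: 164 × 1/4 = 41
χ² = Σ (O − E)² / E
  full-colored: (109 − 123)² / 123 = 1.5935
  albino: (55 − 41)² / 41 = 4.7805
χ² = 1.5935 + 4.7805 = 6.374
Degrees of freedom = 2 − 1 = 1; critical value at α = 0.05 is 3.841.
Since 6.374 > 3.841, we reject the null hypothesis — the data do not fit the 3:1 ratio.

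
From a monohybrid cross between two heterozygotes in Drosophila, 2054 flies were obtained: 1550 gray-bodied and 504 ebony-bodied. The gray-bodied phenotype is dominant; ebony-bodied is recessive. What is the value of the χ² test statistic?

0.234

For a monohybrid cross between heterozygotes with complete dominance, the expected phenotypic ratio is 3:1.
Total ratio parts = 4. Expected numbers out of 2054:
  gray-bodied: 2054 × 3/4 = 1540.5
  ebony-bodied: 2054 × 1/4 = 513.5
χ² = Σ (O − E)² / E
  gray-bodied: (1550 − 1540.5)² / 1540.5 = 0.0586
  ebony-bodied: (504 − 513.5)² / 513.5 = 0.1758
χ² = 0.0586 + 0.1758 = 0.2344 ≈ 0.234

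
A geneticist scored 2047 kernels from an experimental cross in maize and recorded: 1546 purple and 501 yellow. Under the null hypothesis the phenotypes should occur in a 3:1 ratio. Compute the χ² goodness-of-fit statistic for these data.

0.301

The 3:1 ratio has 4 parts, so with N = 2047 the expected counts are:
  purple: 2047 × 3/4 = 1535.25
  yellow: 2047 × 1/4 = 511.75
χ² = Σ (O − E)² / E
  purple: (1546 − 1535.25)² / 1535.25 = 0.0753
  yellow: (501 − 511.75)² / 511.75 = 0.2258
χ² = 0.0753 + 0.2258 = 0.3011 ≈ 0.301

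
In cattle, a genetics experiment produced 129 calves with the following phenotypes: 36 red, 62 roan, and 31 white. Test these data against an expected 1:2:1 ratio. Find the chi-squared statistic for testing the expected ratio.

Under the 1:2:1 hypothesis (Σ ratio = 4, N = 129):
  red: 129 × 1/4 = 32.25
  roan: 129 × 2/4 = 64.5
  white: 129 × 1/4 = 32.25
χ² = Σ (O − E)² / E
  red: (36 − 32.25)² / 32.25 = 0.4360
  roan: (62 − 64.5)² / 64.5 = 0.0969
  white: (31 − 32.25)² / 32.25 = 0.0484
χ² = 0.4360 + 0.0969 + 0.0484 = 0.5813 ≈ 0.581

0.581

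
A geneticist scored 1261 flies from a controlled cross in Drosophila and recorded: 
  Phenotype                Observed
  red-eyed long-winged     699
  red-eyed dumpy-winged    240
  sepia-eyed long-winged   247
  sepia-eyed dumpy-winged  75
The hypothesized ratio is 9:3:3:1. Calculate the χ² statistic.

Expected counts for N = 1261 under a 9:3:3:1 ratio (total parts = 16):
  red-eyed long-winged: 1261 × 9/16 = 709.3125
  red-eyed dumpy-winged: 1261 × 3/16 = 236.4375
  sepia-eyed long-winged: 1261 × 3/16 = 236.4375
  sepia-eyed dumpy-winged: 1261 × 1/16 = 78.8125
χ² = Σ (O − E)² / E
  red-eyed long-winged: (699 − 709.3125)² / 709.3125 = 0.1499
  red-eyed dumpy-winged: (240 − 236.4375)² / 236.4375 = 0.0537
  sepia-eyed long-winged: (247 − 236.4375)² / 236.4375 = 0.4719
  sepia-eyed dumpy-winged: (75 − 78.8125)² / 78.8125 = 0.1844
χ² = 0.1499 + 0.0537 + 0.4719 + 0.1844 = 0.8599 ≈ 0.860

0.860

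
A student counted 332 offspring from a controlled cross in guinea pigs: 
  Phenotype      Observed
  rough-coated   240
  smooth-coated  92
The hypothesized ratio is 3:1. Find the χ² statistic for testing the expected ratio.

Expected counts for N = 332 under a 3:1 ratio (total parts = 4):
  rough-coated: 332 × 3/4 = 249
  smooth-coated: 332 × 1/4 = 83
χ² = Σ (O − E)² / E
  rough-coated: (240 − 249)² / 249 = 0.3253
  smooth-coated: (92 − 83)² / 83 = 0.9759
χ² = 0.3253 + 0.9759 = 1.3012 ≈ 1.301

1.301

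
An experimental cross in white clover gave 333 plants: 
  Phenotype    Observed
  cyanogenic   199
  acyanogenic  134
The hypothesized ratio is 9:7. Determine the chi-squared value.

1.667

Under the 9:7 hypothesis (Σ ratio = 16, N = 333):
  cyanogenic: 333 × 9/16 = 187.3125
  acyanogenic: 333 × 7/16 = 145.6875
χ² = Σ (O − E)² / E
  cyanogenic: (199 − 187.3125)² / 187.3125 = 0.7293
  acyanogenic: (134 − 145.6875)² / 145.6875 = 0.9376
χ² = 0.7293 + 0.9376 = 1.6669 ≈ 1.667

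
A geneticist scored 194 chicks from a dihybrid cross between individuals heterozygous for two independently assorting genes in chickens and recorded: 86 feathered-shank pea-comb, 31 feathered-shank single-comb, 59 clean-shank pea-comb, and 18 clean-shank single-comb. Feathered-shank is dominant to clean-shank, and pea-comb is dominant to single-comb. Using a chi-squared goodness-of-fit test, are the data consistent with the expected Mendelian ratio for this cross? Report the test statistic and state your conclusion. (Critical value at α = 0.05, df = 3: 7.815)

A dihybrid F₂ with independent assortment and complete dominance at both loci gives a 9:3:3:1 phenotypic ratio.
Under the 9:3:3:1 hypothesis (Σ ratio = 16, N = 194):
  feathered-shank pea-comb: 194 × 9/16 = 109.125
  feathered-shank single-comb: 194 × 3/16 = 36.375
  clean-shank pea-comb: 194 × 3/16 = 36.375
  clean-shank single-comb: 194 × 1/16 = 12.125
χ² = Σ (O − E)² / E
  feathered-shank pea-comb: (86 − 109.125)² / 109.125 = 4.9005
  feathered-shank single-comb: (31 − 36.375)² / 36.375 = 0.7942
  clean-shank pea-comb: (59 − 36.375)² / 36.375 = 14.0726
  clean-shank single-comb: (18 − 12.125)² / 12.125 = 2.8466
χ² = 4.9005 + 0.7942 + 14.0726 + 2.8466 = 22.6139 ≈ 22.614
Degrees of freedom = 4 − 1 = 3; critical value at α = 0.05 is 7.815.
Since 22.614 > 7.815, we reject the null hypothesis — the data do not fit the 9:3:3:1 ratio.

22.614; not consistent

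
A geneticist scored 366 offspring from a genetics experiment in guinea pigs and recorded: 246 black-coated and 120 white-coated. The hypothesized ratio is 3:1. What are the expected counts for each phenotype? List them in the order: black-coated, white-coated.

Expected counts for N = 366 under a 3:1 ratio (total parts = 4):
  black-coated: 366 × 3/4 = 274.5
  white-coated: 366 × 1/4 = 91.5

274.5, 91.5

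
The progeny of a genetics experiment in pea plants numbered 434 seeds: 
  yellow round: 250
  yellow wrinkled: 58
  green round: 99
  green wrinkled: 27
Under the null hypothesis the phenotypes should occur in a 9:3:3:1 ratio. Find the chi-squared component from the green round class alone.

3.817

Under the 9:3:3:1 hypothesis (Σ ratio = 16, N = 434):
  yellow round: 434 × 9/16 = 244.125
  yellow wrinkled: 434 × 3/16 = 81.375
  green round: 434 × 3/16 = 81.375
  green wrinkled: 434 × 1/16 = 27.125
Contribution of green round: (99 − 81.375)² / 81.375 = 3.8174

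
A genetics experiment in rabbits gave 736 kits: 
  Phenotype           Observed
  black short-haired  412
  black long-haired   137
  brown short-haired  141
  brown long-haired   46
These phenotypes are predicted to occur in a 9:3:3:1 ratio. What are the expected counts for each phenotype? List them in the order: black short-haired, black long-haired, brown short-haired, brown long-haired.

414, 138, 138, 46

The 9:3:3:1 ratio has 16 parts, so with N = 736 the expected counts are:
  black short-haired: 736 × 9/16 = 414
  black long-haired: 736 × 3/16 = 138
  brown short-haired: 736 × 3/16 = 138
  brown long-haired: 736 × 1/16 = 46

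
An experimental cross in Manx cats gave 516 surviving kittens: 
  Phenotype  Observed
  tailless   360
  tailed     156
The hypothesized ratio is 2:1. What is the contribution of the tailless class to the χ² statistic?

The 2:1 ratio has 3 parts, so with N = 516 the expected counts are:
  tailless: 516 × 2/3 = 344
  tailed: 516 × 1/3 = 172
Contribution of tailless: (360 − 344)² / 344 = 0.7442

0.744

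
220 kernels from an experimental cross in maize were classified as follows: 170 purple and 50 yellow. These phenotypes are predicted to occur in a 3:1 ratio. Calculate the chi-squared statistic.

Total ratio parts = 4. Expected numbers out of 220:
  purple: 220 × 3/4 = 165
  yellow: 220 × 1/4 = 55
χ² = Σ (O − E)² / E
  purple: (170 − 165)² / 165 = 0.1515
  yellow: (50 − 55)² / 55 = 0.4545
χ² = 0.1515 + 0.4545 = 0.606

0.606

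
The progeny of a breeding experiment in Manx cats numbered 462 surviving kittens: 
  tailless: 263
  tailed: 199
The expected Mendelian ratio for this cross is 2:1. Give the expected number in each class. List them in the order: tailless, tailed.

Under the 2:1 hypothesis (Σ ratio = 3, N = 462):
  tailless: 462 × 2/3 = 308
  tailed: 462 × 1/3 = 154

308, 154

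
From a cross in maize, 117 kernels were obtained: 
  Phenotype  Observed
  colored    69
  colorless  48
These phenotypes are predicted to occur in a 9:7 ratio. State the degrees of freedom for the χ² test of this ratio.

A goodness-of-fit test with 2 phenotype classes has df = 2 − 1 = 1.

1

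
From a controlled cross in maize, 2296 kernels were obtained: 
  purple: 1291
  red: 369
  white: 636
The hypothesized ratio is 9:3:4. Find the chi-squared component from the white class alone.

Total ratio parts = 16. Expected numbers out of 2296:
  purple: 2296 × 9/16 = 1291.5
  red: 2296 × 3/16 = 430.5
  white: 2296 × 4/16 = 574
Contribution of white: (636 − 574)² / 574 = 6.6969

6.697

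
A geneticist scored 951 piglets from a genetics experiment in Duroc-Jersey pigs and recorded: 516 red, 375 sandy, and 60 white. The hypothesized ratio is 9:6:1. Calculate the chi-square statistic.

Under the 9:6:1 hypothesis (Σ ratio = 16, N = 951):
  red: 951 × 9/16 = 534.9375
  sandy: 951 × 6/16 = 356.625
  white: 951 × 1/16 = 59.4375
χ² = Σ (O − E)² / E
  red: (516 − 534.9375)² / 534.9375 = 0.6704
  sandy: (375 − 356.625)² / 356.625 = 0.9468
  white: (60 − 59.4375)² / 59.4375 = 0.0053
χ² = 0.6704 + 0.9468 + 0.0053 = 1.6225 ≈ 1.623

1.623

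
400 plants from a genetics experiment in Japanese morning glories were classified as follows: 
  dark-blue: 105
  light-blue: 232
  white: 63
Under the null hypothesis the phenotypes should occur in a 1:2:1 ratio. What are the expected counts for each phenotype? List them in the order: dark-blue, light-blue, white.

100, 200, 100

Total ratio parts = 4. Expected numbers out of 400:
  dark-blue: 400 × 1/4 = 100
  light-blue: 400 × 2/4 = 200
  white: 400 × 1/4 = 100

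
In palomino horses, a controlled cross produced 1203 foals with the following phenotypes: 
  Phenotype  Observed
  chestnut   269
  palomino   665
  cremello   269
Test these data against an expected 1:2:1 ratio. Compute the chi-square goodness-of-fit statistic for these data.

Under the 1:2:1 hypothesis (Σ ratio = 4, N = 1203):
  chestnut: 1203 × 1/4 = 300.75
  palomino: 1203 × 2/4 = 601.5
  cremello: 1203 × 1/4 = 300.75
χ² = Σ (O − E)² / E
  chestnut: (269 − 300.75)² / 300.75 = 3.3518
  palomino: (665 − 601.5)² / 601.5 = 6.7037
  cremello: (269 − 300.75)² / 300.75 = 3.3518
χ² = 3.3518 + 6.7037 + 3.3518 = 13.4073 ≈ 13.407

13.407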